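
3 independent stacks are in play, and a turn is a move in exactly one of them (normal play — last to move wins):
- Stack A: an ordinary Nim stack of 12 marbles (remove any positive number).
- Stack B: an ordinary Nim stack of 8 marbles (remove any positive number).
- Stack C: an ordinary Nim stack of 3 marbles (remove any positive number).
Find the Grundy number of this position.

7

Stack A is a plain Nim stack of size 12, so its Grundy value is 12.
Stack B is a plain Nim stack of size 8, so its Grundy value is 8.
Stack C is a plain Nim stack of size 3, so its Grundy value is 3.
The value of a disjunctive sum is the nim-sum of the parts.
Combined value = 12 XOR 8 XOR 3 = 7.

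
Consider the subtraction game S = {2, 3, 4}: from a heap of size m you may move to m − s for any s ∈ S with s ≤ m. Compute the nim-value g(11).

2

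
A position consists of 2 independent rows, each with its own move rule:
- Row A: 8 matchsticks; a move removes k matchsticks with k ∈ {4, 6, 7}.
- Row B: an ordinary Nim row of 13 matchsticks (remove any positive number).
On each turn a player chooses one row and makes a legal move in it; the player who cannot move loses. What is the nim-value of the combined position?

15

Grundy values for row A (subtraction set {4, 6, 7}):
k:     0  1  2  3  4  5  6  7  8
g(k):  0  0  0  0  1  1  1  1  2
So g(8) = 2.
Row B is a plain Nim row of size 13, so its Grundy value is 13.
The value of a disjunctive sum is the nim-sum of the parts.
Combined value = 2 XOR 13 = 15.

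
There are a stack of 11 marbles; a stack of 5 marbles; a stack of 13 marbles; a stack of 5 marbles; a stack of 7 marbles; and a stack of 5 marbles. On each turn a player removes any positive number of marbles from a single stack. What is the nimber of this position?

4

Bitwise XOR of the heap sizes:
  1011  (11)
  0101  (5)
  1101  (13)
  0101  (5)
  0111  (7)
  0101  (5)
  ----
  0100  (4)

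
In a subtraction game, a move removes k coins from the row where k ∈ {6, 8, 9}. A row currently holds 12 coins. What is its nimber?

Compute g(0), g(1), … for moves {6, 8, 9}:
k:     0  1  2  3  4  5  6  7  8  9 10 11 12
g(k):  0  0  0  0  0  0  1  1  1  1  1  1  2
So g(12) = 2.

2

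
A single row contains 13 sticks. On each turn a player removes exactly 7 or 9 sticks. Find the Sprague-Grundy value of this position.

1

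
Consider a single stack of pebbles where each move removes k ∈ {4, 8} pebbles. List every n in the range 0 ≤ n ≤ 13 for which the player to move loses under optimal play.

Compute g(0), g(1), … for moves {4, 8}:
g(0) = mex{} = 0
g(1) = mex{} = 0
g(2) = mex{} = 0
g(3) = mex{} = 0
g(4) = mex{0} = 1
g(5) = mex{0} = 1
g(6) = mex{0} = 1
g(7) = mex{0} = 1
g(8) = mex{0,1} = 2
g(9) = mex{0,1} = 2
g(10) = mex{0,1} = 2
g(11) = mex{0,1} = 2
g(12) = mex{1,2} = 0
g(13) = mex{1,2} = 0
The P-positions (g = 0) in 0..13 are 0, 1, 2, 3, 12, 13.

0, 1, 2, 3, 12, 13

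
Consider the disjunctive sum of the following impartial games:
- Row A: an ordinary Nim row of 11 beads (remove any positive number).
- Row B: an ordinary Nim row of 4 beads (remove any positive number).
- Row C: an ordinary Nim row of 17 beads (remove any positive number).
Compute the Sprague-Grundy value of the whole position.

Row A is a plain Nim row of size 11, so its Grundy value is 11.
Row B is a plain Nim row of size 4, so its Grundy value is 4.
Row C is a plain Nim row of size 17, so its Grundy value is 17.
By the Sprague-Grundy theorem, the Grundy value of a sum of independent games is the XOR of the component values.
Combined value = 11 ⊕ 4 ⊕ 17 = 30.

30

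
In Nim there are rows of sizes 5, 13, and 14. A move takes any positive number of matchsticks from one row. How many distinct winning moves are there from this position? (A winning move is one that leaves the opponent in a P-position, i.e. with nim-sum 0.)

3

In binary:
  0101  (5)
  1101  (13)
  1110  (14)
  ----
  0110  (6)
The overall nim-sum is X = 6. A row of size p has a winning move iff p XOR X < p (reduce it to p XOR X).
  5: 5 XOR 6 = 3 < 5 — winning move (to 3).
  13: 13 XOR 6 = 11 < 13 — winning move (to 11).
  14: 14 XOR 6 = 8 < 14 — winning move (to 8).
That gives 3 winning moves.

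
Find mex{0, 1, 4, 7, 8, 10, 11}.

The values 0, 1 are all present; 2 is the first non-negative integer missing from the set.

2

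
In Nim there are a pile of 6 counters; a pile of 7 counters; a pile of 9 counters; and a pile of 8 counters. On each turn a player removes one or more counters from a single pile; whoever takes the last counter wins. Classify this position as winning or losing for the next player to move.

Losing position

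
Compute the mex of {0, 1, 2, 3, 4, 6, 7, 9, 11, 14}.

The values 0, 1, 2, 3, 4 are all present; 5 is the first non-negative integer missing from the set.

5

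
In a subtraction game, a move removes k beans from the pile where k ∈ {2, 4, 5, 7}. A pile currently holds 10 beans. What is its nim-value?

Compute g(0), g(1), … for moves {2, 4, 5, 7}:
g(0) = mex{} = 0
g(1) = mex{} = 0
g(2) = mex{0} = 1
g(3) = mex{0} = 1
g(4) = mex{0,1} = 2
g(5) = mex{0,1} = 2
g(6) = mex{0,1,2} = 3
g(7) = mex{0,1,2} = 3
g(8) = mex{0,1,2,3} = 4
g(9) = mex{1,2,3} = 0
g(10) = mex{1,2,3,4} = 0
So g(10) = 0.

0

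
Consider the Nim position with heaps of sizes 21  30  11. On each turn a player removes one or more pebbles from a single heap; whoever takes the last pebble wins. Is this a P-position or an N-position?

Write each in binary and XOR column by column:
  10101  (21)
  11110  (30)
  01011  (11)
  -----
  00000  (0)
The nim-sum is 0, so this is a P-position: the player to move is in a losing position under optimal play.

P-position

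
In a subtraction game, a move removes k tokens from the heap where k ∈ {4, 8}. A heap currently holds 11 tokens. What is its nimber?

2

Grundy values for subtraction set {4, 8}:
g(0) = mex{} = 0
g(1) = mex{} = 0
g(2) = mex{} = 0
g(3) = mex{} = 0
g(4) = mex{0} = 1
g(5) = mex{0} = 1
g(6) = mex{0} = 1
g(7) = mex{0} = 1
g(8) = mex{0,1} = 2
g(9) = mex{0,1} = 2
g(10) = mex{0,1} = 2
g(11) = mex{0,1} = 2
So g(11) = 2.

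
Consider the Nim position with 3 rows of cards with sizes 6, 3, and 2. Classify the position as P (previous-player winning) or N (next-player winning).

N-position

Compute the nim-sum pairwise:
6 ^ 3 = 5
5 ^ 2 = 7
The nim-sum is 7 ≠ 0, so this is an N-position: the player to move can win.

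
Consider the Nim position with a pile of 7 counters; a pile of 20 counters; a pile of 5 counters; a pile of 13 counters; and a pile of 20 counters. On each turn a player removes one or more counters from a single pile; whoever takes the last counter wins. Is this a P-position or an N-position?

Nim-sum: 7 ⊕ 20 ⊕ 5 ⊕ 13 ⊕ 20 = 15.
The nim-sum is 15 ≠ 0, so this is an N-position: the player to move can win.

N-position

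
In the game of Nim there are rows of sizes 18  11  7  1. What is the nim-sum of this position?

31

Nim-sum: 18 XOR 11 XOR 7 XOR 1 = 31.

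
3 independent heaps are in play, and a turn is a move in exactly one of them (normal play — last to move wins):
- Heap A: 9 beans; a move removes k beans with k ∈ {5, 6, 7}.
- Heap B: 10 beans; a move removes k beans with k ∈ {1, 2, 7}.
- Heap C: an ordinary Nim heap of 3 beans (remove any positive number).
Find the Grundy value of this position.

3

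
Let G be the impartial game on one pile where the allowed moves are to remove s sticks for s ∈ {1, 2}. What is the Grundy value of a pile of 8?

2

Compute g(0), g(1), … for moves {1, 2}:
g(0) = mex{} = 0
g(1) = mex{0} = 1
g(2) = mex{0,1} = 2
g(3) = mex{1,2} = 0
g(4) = mex{0,2} = 1
g(5) = mex{0,1} = 2
g(6) = mex{1,2} = 0
g(7) = mex{0,2} = 1
g(8) = mex{0,1} = 2
So g(8) = 2.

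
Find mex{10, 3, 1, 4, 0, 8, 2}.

The values 0, 1, 2, 3, 4 are all present; 5 is the first non-negative integer missing from the set.

5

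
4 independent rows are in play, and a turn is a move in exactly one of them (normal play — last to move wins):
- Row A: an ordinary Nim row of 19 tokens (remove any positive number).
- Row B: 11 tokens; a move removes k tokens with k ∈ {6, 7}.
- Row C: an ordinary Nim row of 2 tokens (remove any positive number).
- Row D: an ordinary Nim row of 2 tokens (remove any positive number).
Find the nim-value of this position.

Row A is a plain Nim row of size 19, so its Grundy value is 19.
Grundy values for row B (subtraction set {6, 7}):
g(0) = mex{} = 0
g(1) = mex{} = 0
g(2) = mex{} = 0
g(3) = mex{} = 0
g(4) = mex{} = 0
g(5) = mex{} = 0
g(6) = mex{0} = 1
g(7) = mex{0} = 1
g(8) = mex{0} = 1
g(9) = mex{0} = 1
g(10) = mex{0} = 1
g(11) = mex{0} = 1
So g(11) = 1.
Row C is a plain Nim row of size 2, so its Grundy value is 2.
Row D is a plain Nim row of size 2, so its Grundy value is 2.
By the Sprague-Grundy theorem, the Grundy value of a sum of independent games is the XOR of the component values.
Combined value = 19 ⊕ 1 ⊕ 2 ⊕ 2 = 18.

18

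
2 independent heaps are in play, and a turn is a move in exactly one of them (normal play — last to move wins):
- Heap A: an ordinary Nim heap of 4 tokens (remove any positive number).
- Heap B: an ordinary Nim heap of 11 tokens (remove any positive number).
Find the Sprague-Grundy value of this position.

15

Heap A is a plain Nim heap of size 4, so its Grundy value is 4.
Heap B is a plain Nim heap of size 11, so its Grundy value is 11.
By the Sprague-Grundy theorem, the Grundy value of a sum of independent games is the XOR of the component values.
Combined value = 4 XOR 11 = 15.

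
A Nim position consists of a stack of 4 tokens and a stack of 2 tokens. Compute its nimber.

6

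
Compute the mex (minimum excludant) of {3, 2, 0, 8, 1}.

The values 0, 1, 2, 3 are all present; 4 is the first non-negative integer missing from the set.

4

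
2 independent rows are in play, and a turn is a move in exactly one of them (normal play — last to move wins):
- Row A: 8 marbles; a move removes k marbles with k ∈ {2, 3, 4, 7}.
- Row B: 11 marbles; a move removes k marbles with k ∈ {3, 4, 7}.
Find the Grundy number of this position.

For row A, compute g(0), g(1), … with moves {2, 3, 4, 7}:
k:     0  1  2  3  4  5  6  7  8
g(k):  0  0  1  1  2  2  0  3  1
So g(8) = 1.
For row B, compute g(0), g(1), … with moves {3, 4, 7}:
k:     0  1  2  3  4  5  6  7  8  9 10 11
g(k):  0  0  0  1  1  1  2  2  2  3  0  0
So g(11) = 0.
The value of a disjunctive sum is the nim-sum of the parts.
Combined value = 1 ⊕ 0 = 1.

1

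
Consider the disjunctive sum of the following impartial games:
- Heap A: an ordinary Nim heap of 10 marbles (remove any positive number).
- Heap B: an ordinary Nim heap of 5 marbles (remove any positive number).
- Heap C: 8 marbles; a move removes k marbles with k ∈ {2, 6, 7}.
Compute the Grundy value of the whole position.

13

Heap A is a plain Nim heap of size 10, so its Grundy value is 10.
Heap B is a plain Nim heap of size 5, so its Grundy value is 5.
For heap C, compute g(0), g(1), … with moves {2, 6, 7}:
g(0) = mex{} = 0
g(1) = mex{} = 0
g(2) = mex{0} = 1
g(3) = mex{0} = 1
g(4) = mex{1} = 0
g(5) = mex{1} = 0
g(6) = mex{0} = 1
g(7) = mex{0} = 1
g(8) = mex{0,1} = 2
So g(8) = 2.
The value of a disjunctive sum is the nim-sum of the parts.
Combined value = 10 ⊕ 5 ⊕ 2 = 13.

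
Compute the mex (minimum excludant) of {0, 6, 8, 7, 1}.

2

The values 0, 1 are all present; 2 is the first non-negative integer missing from the set.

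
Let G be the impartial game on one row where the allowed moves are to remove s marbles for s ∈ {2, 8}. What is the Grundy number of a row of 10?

0

Grundy values for subtraction set {2, 8}:
g(0) = mex{} = 0
g(1) = mex{} = 0
g(2) = mex{0} = 1
g(3) = mex{0} = 1
g(4) = mex{1} = 0
g(5) = mex{1} = 0
g(6) = mex{0} = 1
g(7) = mex{0} = 1
g(8) = mex{0,1} = 2
g(9) = mex{0,1} = 2
g(10) = mex{1,2} = 0
So g(10) = 0.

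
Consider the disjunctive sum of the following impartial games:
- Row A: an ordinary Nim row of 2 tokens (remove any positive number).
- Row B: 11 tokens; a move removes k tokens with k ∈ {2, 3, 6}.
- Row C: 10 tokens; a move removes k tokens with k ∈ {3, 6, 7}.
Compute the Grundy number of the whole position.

3

Row A is a plain Nim row of size 2, so its Grundy value is 2.
Build the Grundy sequence for row B with g(k) = mex{g(k−s) : s ∈ {2, 3, 6}, s ≤ k}:
k:     0  1  2  3  4  5  6  7  8  9 10 11
g(k):  0  0  1  1  2  0  3  1  2  0  0  1
So g(11) = 1.
Build the Grundy sequence for row C with g(k) = mex{g(k−s) : s ∈ {3, 6, 7}, s ≤ k}:
k:     0  1  2  3  4  5  6  7  8  9 10
g(k):  0  0  0  1  1  1  2  2  2  3  0
So g(10) = 0.
The value of a disjunctive sum is the nim-sum of the parts.
Combined value = 2 ⊕ 1 ⊕ 0 = 3.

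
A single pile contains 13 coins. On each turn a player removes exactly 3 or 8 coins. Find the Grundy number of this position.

Build the Grundy sequence with g(k) = mex{g(k−s) : s ∈ {3, 8}, s ≤ k}:
g(0) = mex{} = 0
g(1) = mex{} = 0
g(2) = mex{} = 0
g(3) = mex{0} = 1
g(4) = mex{0} = 1
g(5) = mex{0} = 1
g(6) = mex{1} = 0
g(7) = mex{1} = 0
g(8) = mex{0,1} = 2
g(9) = mex{0} = 1
g(10) = mex{0} = 1
g(11) = mex{1,2} = 0
g(12) = mex{1} = 0
g(13) = mex{1} = 0
So g(13) = 0.

0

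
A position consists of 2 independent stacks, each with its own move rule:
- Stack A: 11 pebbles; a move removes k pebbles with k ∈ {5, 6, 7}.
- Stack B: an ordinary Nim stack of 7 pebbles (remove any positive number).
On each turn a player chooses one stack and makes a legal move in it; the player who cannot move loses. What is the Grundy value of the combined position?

For stack A, compute g(0), g(1), … with moves {5, 6, 7}:
k:     0  1  2  3  4  5  6  7  8  9 10 11
g(k):  0  0  0  0  0  1  1  1  1  1  2  2
So g(11) = 2.
Stack B is a plain Nim stack of size 7, so its Grundy value is 7.
The value of a disjunctive sum is the nim-sum of the parts.
Combined value = 2 ⊕ 7 = 5.

5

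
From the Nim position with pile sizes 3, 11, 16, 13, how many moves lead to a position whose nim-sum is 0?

Compute the nim-sum pairwise:
3 ⊕ 11 = 8
8 ⊕ 16 = 24
24 ⊕ 13 = 21
The overall nim-sum is X = 21. A pile of size p has a winning move iff p XOR X < p (reduce it to p XOR X).
  3: 3 XOR 21 = 22 ≥ 3 — no move.
  11: 11 XOR 21 = 30 ≥ 11 — no move.
  16: 16 XOR 21 = 5 < 16 — winning move (to 5).
  13: 13 XOR 21 = 24 ≥ 13 — no move.
That gives 1 winning move.

1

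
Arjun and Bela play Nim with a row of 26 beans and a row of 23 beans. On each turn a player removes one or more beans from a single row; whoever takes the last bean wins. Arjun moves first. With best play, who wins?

Arjun wins

Compute the nim-sum pairwise:
26 XOR 23 = 13
The nim-sum is 13 ≠ 0, so this is an N-position: the player to move can win; Arjun has a winning move.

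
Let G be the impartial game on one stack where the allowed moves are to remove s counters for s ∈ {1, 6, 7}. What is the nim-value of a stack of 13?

1

Compute g(0), g(1), … for moves {1, 6, 7}:
g(0) = mex{} = 0
g(1) = mex{0} = 1
g(2) = mex{1} = 0
g(3) = mex{0} = 1
g(4) = mex{1} = 0
g(5) = mex{0} = 1
g(6) = mex{0,1} = 2
g(7) = mex{0,1,2} = 3
g(8) = mex{0,1,3} = 2
g(9) = mex{0,1,2} = 3
g(10) = mex{0,1,3} = 2
g(11) = mex{0,1,2} = 3
g(12) = mex{1,2,3} = 0
g(13) = mex{0,2,3} = 1
So g(13) = 1.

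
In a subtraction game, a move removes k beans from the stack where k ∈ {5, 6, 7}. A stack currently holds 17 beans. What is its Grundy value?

1

Build the Grundy sequence with g(k) = mex{g(k−s) : s ∈ {5, 6, 7}, s ≤ k}:
k:     0  1  2  3  4  5  6  7  8  9 10 11 12 13 14 15 16 17
g(k):  0  0  0  0  0  1  1  1  1  1  2  2  0  0  0  0  0  1
So g(17) = 1.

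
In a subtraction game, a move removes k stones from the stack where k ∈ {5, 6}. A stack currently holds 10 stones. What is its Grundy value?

Grundy values for subtraction set {5, 6}:
g(0) = mex{} = 0
g(1) = mex{} = 0
g(2) = mex{} = 0
g(3) = mex{} = 0
g(4) = mex{} = 0
g(5) = mex{0} = 1
g(6) = mex{0} = 1
g(7) = mex{0} = 1
g(8) = mex{0} = 1
g(9) = mex{0} = 1
g(10) = mex{0,1} = 2
So g(10) = 2.

2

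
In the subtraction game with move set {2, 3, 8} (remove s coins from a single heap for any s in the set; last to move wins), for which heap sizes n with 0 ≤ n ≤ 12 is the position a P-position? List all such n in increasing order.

0, 1, 5, 6, 10, 11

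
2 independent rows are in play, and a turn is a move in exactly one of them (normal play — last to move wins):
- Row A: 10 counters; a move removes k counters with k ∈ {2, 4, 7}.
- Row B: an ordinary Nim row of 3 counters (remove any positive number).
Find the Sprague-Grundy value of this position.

1

For row A, compute g(0), g(1), … with moves {2, 4, 7}:
g(0) = mex{} = 0
g(1) = mex{} = 0
g(2) = mex{0} = 1
g(3) = mex{0} = 1
g(4) = mex{0,1} = 2
g(5) = mex{0,1} = 2
g(6) = mex{1,2} = 0
g(7) = mex{0,1,2} = 3
g(8) = mex{0,2} = 1
g(9) = mex{1,2,3} = 0
g(10) = mex{0,1} = 2
So g(10) = 2.
Row B is a plain Nim row of size 3, so its Grundy value is 3.
The value of a disjunctive sum is the nim-sum of the parts.
Combined value = 2 XOR 3 = 1.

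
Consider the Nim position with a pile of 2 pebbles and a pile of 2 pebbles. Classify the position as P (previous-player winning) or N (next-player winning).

Compute the nim-sum pairwise:
2 ^ 2 = 0
The nim-sum is 0, so this is a P-position: the player to move is in a losing position under optimal play.

P-position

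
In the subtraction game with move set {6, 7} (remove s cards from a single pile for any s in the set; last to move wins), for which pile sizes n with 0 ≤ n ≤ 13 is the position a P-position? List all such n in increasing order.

0, 1, 2, 3, 4, 5, 13

Compute g(0), g(1), … for moves {6, 7}:
g(0) = mex{} = 0
g(1) = mex{} = 0
g(2) = mex{} = 0
g(3) = mex{} = 0
g(4) = mex{} = 0
g(5) = mex{} = 0
g(6) = mex{0} = 1
g(7) = mex{0} = 1
g(8) = mex{0} = 1
g(9) = mex{0} = 1
g(10) = mex{0} = 1
g(11) = mex{0} = 1
g(12) = mex{0,1} = 2
g(13) = mex{1} = 0
The P-positions (g = 0) in 0..13 are 0, 1, 2, 3, 4, 5, 13.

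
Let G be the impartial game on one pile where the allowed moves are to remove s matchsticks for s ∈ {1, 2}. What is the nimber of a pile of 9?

0

Grundy values for subtraction set {1, 2}:
g(0) = mex{} = 0
g(1) = mex{0} = 1
g(2) = mex{0,1} = 2
g(3) = mex{1,2} = 0
g(4) = mex{0,2} = 1
g(5) = mex{0,1} = 2
g(6) = mex{1,2} = 0
g(7) = mex{0,2} = 1
g(8) = mex{0,1} = 2
g(9) = mex{1,2} = 0
So g(9) = 0.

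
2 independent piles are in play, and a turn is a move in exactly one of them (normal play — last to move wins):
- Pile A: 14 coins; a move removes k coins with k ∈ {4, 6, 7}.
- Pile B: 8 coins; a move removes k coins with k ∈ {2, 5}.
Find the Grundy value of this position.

0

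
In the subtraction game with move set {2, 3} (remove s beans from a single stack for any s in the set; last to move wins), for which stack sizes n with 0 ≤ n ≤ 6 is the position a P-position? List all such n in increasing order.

0, 1, 5, 6

Compute g(0), g(1), … for moves {2, 3}:
g(0) = mex{} = 0
g(1) = mex{} = 0
g(2) = mex{0} = 1
g(3) = mex{0} = 1
g(4) = mex{0,1} = 2
g(5) = mex{1} = 0
g(6) = mex{1,2} = 0
The P-positions (g = 0) in 0..6 are 0, 1, 5, 6.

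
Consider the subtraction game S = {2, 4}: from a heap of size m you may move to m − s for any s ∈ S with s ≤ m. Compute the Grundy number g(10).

2

Compute g(0), g(1), … for moves {2, 4}:
k:     0  1  2  3  4  5  6  7  8  9 10
g(k):  0  0  1  1  2  2  0  0  1  1  2
So g(10) = 2.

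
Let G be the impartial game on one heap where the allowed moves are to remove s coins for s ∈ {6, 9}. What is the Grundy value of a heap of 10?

Compute g(0), g(1), … for moves {6, 9}:
k:     0  1  2  3  4  5  6  7  8  9 10
g(k):  0  0  0  0  0  0  1  1  1  1  1
So g(10) = 1.

1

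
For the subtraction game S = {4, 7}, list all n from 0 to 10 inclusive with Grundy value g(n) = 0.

0, 1, 2, 3

Grundy values for subtraction set {4, 7}:
g(0) = mex{} = 0
g(1) = mex{} = 0
g(2) = mex{} = 0
g(3) = mex{} = 0
g(4) = mex{0} = 1
g(5) = mex{0} = 1
g(6) = mex{0} = 1
g(7) = mex{0} = 1
g(8) = mex{0,1} = 2
g(9) = mex{0,1} = 2
g(10) = mex{0,1} = 2
The P-positions (g = 0) in 0..10 are 0, 1, 2, 3.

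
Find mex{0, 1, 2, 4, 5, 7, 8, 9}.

The values 0, 1, 2 are all present; 3 is the first non-negative integer missing from the set.

3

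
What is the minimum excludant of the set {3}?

0

0 is not in the set, so the mex is 0.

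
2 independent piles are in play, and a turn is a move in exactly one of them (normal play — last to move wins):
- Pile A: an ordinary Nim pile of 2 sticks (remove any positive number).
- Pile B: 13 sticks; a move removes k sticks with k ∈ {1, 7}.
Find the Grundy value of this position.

Pile A is a plain Nim pile of size 2, so its Grundy value is 2.
Grundy values for pile B (subtraction set {1, 7}):
g(0) = mex{} = 0
g(1) = mex{0} = 1
g(2) = mex{1} = 0
g(3) = mex{0} = 1
g(4) = mex{1} = 0
g(5) = mex{0} = 1
g(6) = mex{1} = 0
g(7) = mex{0} = 1
g(8) = mex{1} = 0
g(9) = mex{0} = 1
g(10) = mex{1} = 0
g(11) = mex{0} = 1
g(12) = mex{1} = 0
g(13) = mex{0} = 1
So g(13) = 1.
By the Sprague-Grundy theorem, the Grundy value of a sum of independent games is the XOR of the component values.
Combined value = 2 ⊕ 1 = 3.

3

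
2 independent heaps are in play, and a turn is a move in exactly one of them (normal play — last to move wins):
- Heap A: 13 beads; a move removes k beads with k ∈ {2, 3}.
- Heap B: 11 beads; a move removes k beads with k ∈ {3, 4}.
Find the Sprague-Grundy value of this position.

Build the Grundy sequence for heap A with g(k) = mex{g(k−s) : s ∈ {2, 3}, s ≤ k}:
g(0) = mex{} = 0
g(1) = mex{} = 0
g(2) = mex{0} = 1
g(3) = mex{0} = 1
g(4) = mex{0,1} = 2
g(5) = mex{1} = 0
g(6) = mex{1,2} = 0
g(7) = mex{0,2} = 1
g(8) = mex{0} = 1
g(9) = mex{0,1} = 2
g(10) = mex{1} = 0
g(11) = mex{1,2} = 0
g(12) = mex{0,2} = 1
g(13) = mex{0} = 1
So g(13) = 1.
Grundy values for heap B (subtraction set {3, 4}):
g(0) = mex{} = 0
g(1) = mex{} = 0
g(2) = mex{} = 0
g(3) = mex{0} = 1
g(4) = mex{0} = 1
g(5) = mex{0} = 1
g(6) = mex{0,1} = 2
g(7) = mex{1} = 0
g(8) = mex{1} = 0
g(9) = mex{1,2} = 0
g(10) = mex{0,2} = 1
g(11) = mex{0} = 1
So g(11) = 1.
By the Sprague-Grundy theorem, the Grundy value of a sum of independent games is the XOR of the component values.
Combined value = 1 XOR 1 = 0.

0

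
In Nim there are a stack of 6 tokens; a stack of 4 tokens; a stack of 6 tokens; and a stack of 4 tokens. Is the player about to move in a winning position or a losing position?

Nim-sum: 6 ^ 4 ^ 6 ^ 4 = 0.
The nim-sum is 0, so this is a P-position: the player to move is in a losing position under optimal play.

Losing position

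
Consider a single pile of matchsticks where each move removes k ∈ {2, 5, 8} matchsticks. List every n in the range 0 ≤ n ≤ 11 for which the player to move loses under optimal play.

0, 1, 4, 7, 10, 11

Grundy values for subtraction set {2, 5, 8}:
g(0) = mex{} = 0
g(1) = mex{} = 0
g(2) = mex{0} = 1
g(3) = mex{0} = 1
g(4) = mex{1} = 0
g(5) = mex{0,1} = 2
g(6) = mex{0} = 1
g(7) = mex{1,2} = 0
g(8) = mex{0,1} = 2
g(9) = mex{0} = 1
g(10) = mex{1,2} = 0
g(11) = mex{1} = 0
The P-positions (g = 0) in 0..11 are 0, 1, 4, 7, 10, 11.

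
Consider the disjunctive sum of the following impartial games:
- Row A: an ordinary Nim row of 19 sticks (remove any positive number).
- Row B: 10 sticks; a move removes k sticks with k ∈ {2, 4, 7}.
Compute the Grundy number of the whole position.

Row A is a plain Nim row of size 19, so its Grundy value is 19.
Grundy values for row B (subtraction set {2, 4, 7}):
g(0) = mex{} = 0
g(1) = mex{} = 0
g(2) = mex{0} = 1
g(3) = mex{0} = 1
g(4) = mex{0,1} = 2
g(5) = mex{0,1} = 2
g(6) = mex{1,2} = 0
g(7) = mex{0,1,2} = 3
g(8) = mex{0,2} = 1
g(9) = mex{1,2,3} = 0
g(10) = mex{0,1} = 2
So g(10) = 2.
The value of a disjunctive sum is the nim-sum of the parts.
Combined value = 19 ⊕ 2 = 17.

17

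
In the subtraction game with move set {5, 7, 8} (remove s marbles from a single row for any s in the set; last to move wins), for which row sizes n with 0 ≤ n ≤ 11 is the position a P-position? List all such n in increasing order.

0, 1, 2, 3, 4

Grundy values for subtraction set {5, 7, 8}:
k:     0  1  2  3  4  5  6  7  8  9 10 11
g(k):  0  0  0  0  0  1  1  1  1  1  2  2
The P-positions (g = 0) in 0..11 are 0, 1, 2, 3, 4.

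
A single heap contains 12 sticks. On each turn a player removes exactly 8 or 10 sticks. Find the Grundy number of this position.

Grundy values for subtraction set {8, 10}:
k:     0  1  2  3  4  5  6  7  8  9 10 11 12
g(k):  0  0  0  0  0  0  0  0  1  1  1  1  1
So g(12) = 1.

1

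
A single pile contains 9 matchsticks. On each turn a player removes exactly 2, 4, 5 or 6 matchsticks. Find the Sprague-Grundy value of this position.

0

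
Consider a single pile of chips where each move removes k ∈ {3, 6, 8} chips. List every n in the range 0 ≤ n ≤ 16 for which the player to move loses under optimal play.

0, 1, 2, 11, 12, 13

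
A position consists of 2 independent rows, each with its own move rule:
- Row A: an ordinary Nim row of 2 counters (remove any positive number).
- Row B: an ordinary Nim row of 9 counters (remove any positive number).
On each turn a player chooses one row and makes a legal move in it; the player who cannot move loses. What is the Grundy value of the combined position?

Row A is a plain Nim row of size 2, so its Grundy value is 2.
Row B is a plain Nim row of size 9, so its Grundy value is 9.
The value of a disjunctive sum is the nim-sum of the parts.
Combined value = 2 ⊕ 9 = 11.

11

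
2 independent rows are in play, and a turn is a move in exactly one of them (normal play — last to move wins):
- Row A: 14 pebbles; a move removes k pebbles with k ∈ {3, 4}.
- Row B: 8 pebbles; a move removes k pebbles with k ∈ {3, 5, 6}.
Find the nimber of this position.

2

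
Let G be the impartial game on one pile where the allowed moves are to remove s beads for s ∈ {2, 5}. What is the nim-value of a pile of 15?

Grundy values for subtraction set {2, 5}:
k:     0  1  2  3  4  5  6  7  8  9 10 11 12 13 14 15
g(k):  0  0  1  1  0  2  1  0  0  1  1  0  2  1  0  0
So g(15) = 0.

0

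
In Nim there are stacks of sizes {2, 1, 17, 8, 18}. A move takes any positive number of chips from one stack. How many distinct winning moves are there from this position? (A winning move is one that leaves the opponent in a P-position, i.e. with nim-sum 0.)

Compute the nim-sum pairwise:
2 XOR 1 = 3
3 XOR 17 = 18
18 XOR 8 = 26
26 XOR 18 = 8
The overall nim-sum is X = 8. A stack of size p has a winning move iff p XOR X < p (reduce it to p XOR X).
  2: 2 XOR 8 = 10 ≥ 2 — no move.
  1: 1 XOR 8 = 9 ≥ 1 — no move.
  17: 17 XOR 8 = 25 ≥ 17 — no move.
  8: 8 XOR 8 = 0 < 8 — winning move (to 0).
  18: 18 XOR 8 = 26 ≥ 18 — no move.
That gives 1 winning move.

1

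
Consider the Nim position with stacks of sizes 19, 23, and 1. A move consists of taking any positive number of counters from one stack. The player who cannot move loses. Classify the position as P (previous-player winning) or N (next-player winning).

Bitwise XOR of the heap sizes:
  10011  (19)
  10111  (23)
  00001  (1)
  -----
  00101  (5)
The nim-sum is 5 ≠ 0, so this is an N-position: the player to move can win.

N-position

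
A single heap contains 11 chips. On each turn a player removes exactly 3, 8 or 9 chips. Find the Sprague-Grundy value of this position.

3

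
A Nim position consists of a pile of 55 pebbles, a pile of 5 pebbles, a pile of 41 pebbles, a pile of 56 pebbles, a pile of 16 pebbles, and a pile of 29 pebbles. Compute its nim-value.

46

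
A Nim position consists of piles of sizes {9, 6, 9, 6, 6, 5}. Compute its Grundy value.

Compute the nim-sum pairwise:
9 ⊕ 6 = 15
15 ⊕ 9 = 6
6 ⊕ 6 = 0
0 ⊕ 6 = 6
6 ⊕ 5 = 3

3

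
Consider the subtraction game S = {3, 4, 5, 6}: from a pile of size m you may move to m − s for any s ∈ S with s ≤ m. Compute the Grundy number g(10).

0

Compute g(0), g(1), … for moves {3, 4, 5, 6}:
g(0) = mex{} = 0
g(1) = mex{} = 0
g(2) = mex{} = 0
g(3) = mex{0} = 1
g(4) = mex{0} = 1
g(5) = mex{0} = 1
g(6) = mex{0,1} = 2
g(7) = mex{0,1} = 2
g(8) = mex{0,1} = 2
g(9) = mex{1,2} = 0
g(10) = mex{1,2} = 0
So g(10) = 0.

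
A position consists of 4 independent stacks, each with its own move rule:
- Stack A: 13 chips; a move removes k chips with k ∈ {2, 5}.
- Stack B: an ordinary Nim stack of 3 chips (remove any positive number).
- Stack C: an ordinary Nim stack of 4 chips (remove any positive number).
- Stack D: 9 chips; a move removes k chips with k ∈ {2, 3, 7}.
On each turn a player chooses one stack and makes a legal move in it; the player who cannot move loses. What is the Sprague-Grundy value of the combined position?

4

Build the Grundy sequence for stack A with g(k) = mex{g(k−s) : s ∈ {2, 5}, s ≤ k}:
g(0) = mex{} = 0
g(1) = mex{} = 0
g(2) = mex{0} = 1
g(3) = mex{0} = 1
g(4) = mex{1} = 0
g(5) = mex{0,1} = 2
g(6) = mex{0} = 1
g(7) = mex{1,2} = 0
g(8) = mex{1} = 0
g(9) = mex{0} = 1
g(10) = mex{0,2} = 1
g(11) = mex{1} = 0
g(12) = mex{0,1} = 2
g(13) = mex{0} = 1
So g(13) = 1.
Stack B is a plain Nim stack of size 3, so its Grundy value is 3.
Stack C is a plain Nim stack of size 4, so its Grundy value is 4.
For stack D, compute g(0), g(1), … with moves {2, 3, 7}:
g(0) = mex{} = 0
g(1) = mex{} = 0
g(2) = mex{0} = 1
g(3) = mex{0} = 1
g(4) = mex{0,1} = 2
g(5) = mex{1} = 0
g(6) = mex{1,2} = 0
g(7) = mex{0,2} = 1
g(8) = mex{0} = 1
g(9) = mex{0,1} = 2
So g(9) = 2.
By the Sprague-Grundy theorem, the Grundy value of a sum of independent games is the XOR of the component values.
Combined value = 1 XOR 3 XOR 4 XOR 2 = 4.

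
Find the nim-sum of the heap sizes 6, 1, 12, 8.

3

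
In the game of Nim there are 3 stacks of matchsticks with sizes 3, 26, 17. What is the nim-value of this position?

8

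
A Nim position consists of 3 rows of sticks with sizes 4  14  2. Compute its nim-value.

8

Bitwise XOR of the heap sizes:
  0100  (4)
  1110  (14)
  0010  (2)
  ----
  1000  (8)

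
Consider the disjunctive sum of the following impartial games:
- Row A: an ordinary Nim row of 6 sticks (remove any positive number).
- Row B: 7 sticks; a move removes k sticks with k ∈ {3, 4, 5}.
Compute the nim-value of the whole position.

4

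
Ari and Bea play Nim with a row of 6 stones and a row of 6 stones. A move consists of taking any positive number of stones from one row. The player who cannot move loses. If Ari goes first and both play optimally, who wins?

Bea wins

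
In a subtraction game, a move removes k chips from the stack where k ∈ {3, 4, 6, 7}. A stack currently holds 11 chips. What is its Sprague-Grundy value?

Compute g(0), g(1), … for moves {3, 4, 6, 7}:
g(0) = mex{} = 0
g(1) = mex{} = 0
g(2) = mex{} = 0
g(3) = mex{0} = 1
g(4) = mex{0} = 1
g(5) = mex{0} = 1
g(6) = mex{0,1} = 2
g(7) = mex{0,1} = 2
g(8) = mex{0,1} = 2
g(9) = mex{0,1,2} = 3
g(10) = mex{1,2} = 0
g(11) = mex{1,2} = 0
So g(11) = 0.

0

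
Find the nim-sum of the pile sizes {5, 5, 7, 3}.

In binary:
  101  (5)
  101  (5)
  111  (7)
  011  (3)
  ---
  100  (4)

4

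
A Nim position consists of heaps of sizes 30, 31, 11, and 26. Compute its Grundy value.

Compute the nim-sum pairwise:
30 XOR 31 = 1
1 XOR 11 = 10
10 XOR 26 = 16

16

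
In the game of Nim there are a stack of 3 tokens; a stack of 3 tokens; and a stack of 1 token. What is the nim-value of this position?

Bitwise XOR of the heap sizes:
  11  (3)
  11  (3)
  01  (1)
  --
  01  (1)

1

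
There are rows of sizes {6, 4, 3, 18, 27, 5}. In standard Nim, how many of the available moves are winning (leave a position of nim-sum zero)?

1

Compute the nim-sum pairwise:
6 XOR 4 = 2
2 XOR 3 = 1
1 XOR 18 = 19
19 XOR 27 = 8
8 XOR 5 = 13
The overall nim-sum is X = 13. A row of size p has a winning move iff p XOR X < p (reduce it to p XOR X).
  6: 6 XOR 13 = 11 ≥ 6 — no move.
  4: 4 XOR 13 = 9 ≥ 4 — no move.
  3: 3 XOR 13 = 14 ≥ 3 — no move.
  18: 18 XOR 13 = 31 ≥ 18 — no move.
  27: 27 XOR 13 = 22 < 27 — winning move (to 22).
  5: 5 XOR 13 = 8 ≥ 5 — no move.
That gives 1 winning move.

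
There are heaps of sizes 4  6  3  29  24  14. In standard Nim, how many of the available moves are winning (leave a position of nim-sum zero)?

Nim-sum: 4 ^ 6 ^ 3 ^ 29 ^ 24 ^ 14 = 10.
The overall nim-sum is X = 10. A heap of size p has a winning move iff p XOR X < p (reduce it to p XOR X).
  4: 4 XOR 10 = 14 ≥ 4 — no move.
  6: 6 XOR 10 = 12 ≥ 6 — no move.
  3: 3 XOR 10 = 9 ≥ 3 — no move.
  29: 29 XOR 10 = 23 < 29 — winning move (to 23).
  24: 24 XOR 10 = 18 < 24 — winning move (to 18).
  14: 14 XOR 10 = 4 < 14 — winning move (to 4).
That gives 3 winning moves.

3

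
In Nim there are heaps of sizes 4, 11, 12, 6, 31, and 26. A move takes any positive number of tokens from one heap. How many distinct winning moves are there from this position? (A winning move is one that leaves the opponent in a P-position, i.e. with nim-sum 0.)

0

Compute the nim-sum pairwise:
4 ^ 11 = 15
15 ^ 12 = 3
3 ^ 6 = 5
5 ^ 31 = 26
26 ^ 26 = 0
The nim-sum is already 0, so every move leaves a nonzero nim-sum — there are no winning moves.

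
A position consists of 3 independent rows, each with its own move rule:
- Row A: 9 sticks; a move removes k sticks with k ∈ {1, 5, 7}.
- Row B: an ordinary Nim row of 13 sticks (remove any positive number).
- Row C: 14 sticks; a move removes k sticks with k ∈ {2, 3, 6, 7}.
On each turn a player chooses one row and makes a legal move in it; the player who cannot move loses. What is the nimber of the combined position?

For row A, compute g(0), g(1), … with moves {1, 5, 7}:
k:     0  1  2  3  4  5  6  7  8  9
g(k):  0  1  0  1  0  1  0  1  0  1
So g(9) = 1.
Row B is a plain Nim row of size 13, so its Grundy value is 13.
For row C, compute g(0), g(1), … with moves {2, 3, 6, 7}:
k:     0  1  2  3  4  5  6  7  8  9 10 11 12 13 14
g(k):  0  0  1  1  2  0  3  1  2  0  0  1  1  2  0
So g(14) = 0.
The value of a disjunctive sum is the nim-sum of the parts.
Combined value = 1 ⊕ 13 ⊕ 0 = 12.

12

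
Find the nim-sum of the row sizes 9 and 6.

15

Compute the nim-sum pairwise:
9 ⊕ 6 = 15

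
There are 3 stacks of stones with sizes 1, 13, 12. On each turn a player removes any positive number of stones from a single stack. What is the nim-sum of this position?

0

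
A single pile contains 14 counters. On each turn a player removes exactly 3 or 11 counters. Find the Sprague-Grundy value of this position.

Grundy values for subtraction set {3, 11}:
k:     0  1  2  3  4  5  6  7  8  9 10 11 12 13 14
g(k):  0  0  0  1  1  1  0  0  0  1  1  1  2  2  0
So g(14) = 0.

0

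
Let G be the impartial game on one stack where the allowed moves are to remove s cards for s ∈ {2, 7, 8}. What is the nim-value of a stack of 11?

3

Compute g(0), g(1), … for moves {2, 7, 8}:
k:     0  1  2  3  4  5  6  7  8  9 10 11
g(k):  0  0  1  1  0  0  1  1  2  2  0  3
So g(11) = 3.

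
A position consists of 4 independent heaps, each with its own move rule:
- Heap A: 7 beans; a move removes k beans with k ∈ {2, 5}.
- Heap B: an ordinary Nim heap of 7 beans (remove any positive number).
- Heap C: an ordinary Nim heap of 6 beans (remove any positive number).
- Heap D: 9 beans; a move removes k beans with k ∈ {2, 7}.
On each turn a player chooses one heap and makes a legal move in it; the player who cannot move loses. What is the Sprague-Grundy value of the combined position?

Build the Grundy sequence for heap A with g(k) = mex{g(k−s) : s ∈ {2, 5}, s ≤ k}:
g(0) = mex{} = 0
g(1) = mex{} = 0
g(2) = mex{0} = 1
g(3) = mex{0} = 1
g(4) = mex{1} = 0
g(5) = mex{0,1} = 2
g(6) = mex{0} = 1
g(7) = mex{1,2} = 0
So g(7) = 0.
Heap B is a plain Nim heap of size 7, so its Grundy value is 7.
Heap C is a plain Nim heap of size 6, so its Grundy value is 6.
Build the Grundy sequence for heap D with g(k) = mex{g(k−s) : s ∈ {2, 7}, s ≤ k}:
g(0) = mex{} = 0
g(1) = mex{} = 0
g(2) = mex{0} = 1
g(3) = mex{0} = 1
g(4) = mex{1} = 0
g(5) = mex{1} = 0
g(6) = mex{0} = 1
g(7) = mex{0} = 1
g(8) = mex{0,1} = 2
g(9) = mex{1} = 0
So g(9) = 0.
By the Sprague-Grundy theorem, the Grundy value of a sum of independent games is the XOR of the component values.
Combined value = 0 ⊕ 7 ⊕ 6 ⊕ 0 = 1.

1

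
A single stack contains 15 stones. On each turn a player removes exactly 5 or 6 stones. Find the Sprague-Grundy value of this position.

Compute g(0), g(1), … for moves {5, 6}:
k:     0  1  2  3  4  5  6  7  8  9 10 11 12 13 14 15
g(k):  0  0  0  0  0  1  1  1  1  1  2  0  0  0  0  0
So g(15) = 0.

0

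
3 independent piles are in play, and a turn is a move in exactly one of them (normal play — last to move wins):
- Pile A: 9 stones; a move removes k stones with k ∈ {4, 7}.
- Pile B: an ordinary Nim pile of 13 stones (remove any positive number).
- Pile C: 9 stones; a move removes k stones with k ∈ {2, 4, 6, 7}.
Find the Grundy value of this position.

15

Grundy values for pile A (subtraction set {4, 7}):
k:     0  1  2  3  4  5  6  7  8  9
g(k):  0  0  0  0  1  1  1  1  2  2
So g(9) = 2.
Pile B is a plain Nim pile of size 13, so its Grundy value is 13.
Build the Grundy sequence for pile C with g(k) = mex{g(k−s) : s ∈ {2, 4, 6, 7}, s ≤ k}:
g(0) = mex{} = 0
g(1) = mex{} = 0
g(2) = mex{0} = 1
g(3) = mex{0} = 1
g(4) = mex{0,1} = 2
g(5) = mex{0,1} = 2
g(6) = mex{0,1,2} = 3
g(7) = mex{0,1,2} = 3
g(8) = mex{0,1,2,3} = 4
g(9) = mex{1,2,3} = 0
So g(9) = 0.
The value of a disjunctive sum is the nim-sum of the parts.
Combined value = 2 ⊕ 13 ⊕ 0 = 15.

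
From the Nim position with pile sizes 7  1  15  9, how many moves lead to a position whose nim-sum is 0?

0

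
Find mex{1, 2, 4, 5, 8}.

0 is not in the set, so the mex is 0.

0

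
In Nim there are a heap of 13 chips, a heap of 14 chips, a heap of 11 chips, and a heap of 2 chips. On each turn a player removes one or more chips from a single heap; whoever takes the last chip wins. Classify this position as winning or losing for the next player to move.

Compute the nim-sum pairwise:
13 ⊕ 14 = 3
3 ⊕ 11 = 8
8 ⊕ 2 = 10
The nim-sum is 10 ≠ 0, so this is an N-position: the player to move can win.

Winning position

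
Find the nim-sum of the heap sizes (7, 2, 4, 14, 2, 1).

Nim-sum: 7 ^ 2 ^ 4 ^ 14 ^ 2 ^ 1 = 12.

12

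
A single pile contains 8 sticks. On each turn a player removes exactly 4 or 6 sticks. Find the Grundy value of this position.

Build the Grundy sequence with g(k) = mex{g(k−s) : s ∈ {4, 6}, s ≤ k}:
g(0) = mex{} = 0
g(1) = mex{} = 0
g(2) = mex{} = 0
g(3) = mex{} = 0
g(4) = mex{0} = 1
g(5) = mex{0} = 1
g(6) = mex{0} = 1
g(7) = mex{0} = 1
g(8) = mex{0,1} = 2
So g(8) = 2.

2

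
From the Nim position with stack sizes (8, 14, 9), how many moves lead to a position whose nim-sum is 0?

3

Compute the nim-sum pairwise:
8 ^ 14 = 6
6 ^ 9 = 15
The overall nim-sum is X = 15. A stack of size p has a winning move iff p XOR X < p (reduce it to p XOR X).
  8: 8 XOR 15 = 7 < 8 — winning move (to 7).
  14: 14 XOR 15 = 1 < 14 — winning move (to 1).
  9: 9 XOR 15 = 6 < 9 — winning move (to 6).
That gives 3 winning moves.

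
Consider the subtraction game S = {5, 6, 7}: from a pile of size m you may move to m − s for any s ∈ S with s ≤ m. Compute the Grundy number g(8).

1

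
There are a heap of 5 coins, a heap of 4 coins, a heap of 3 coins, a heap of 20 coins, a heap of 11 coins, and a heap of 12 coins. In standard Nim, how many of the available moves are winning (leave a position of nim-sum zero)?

Compute the nim-sum pairwise:
5 XOR 4 = 1
1 XOR 3 = 2
2 XOR 20 = 22
22 XOR 11 = 29
29 XOR 12 = 17
The overall nim-sum is X = 17. A heap of size p has a winning move iff p XOR X < p (reduce it to p XOR X).
  5: 5 XOR 17 = 20 ≥ 5 — no move.
  4: 4 XOR 17 = 21 ≥ 4 — no move.
  3: 3 XOR 17 = 18 ≥ 3 — no move.
  20: 20 XOR 17 = 5 < 20 — winning move (to 5).
  11: 11 XOR 17 = 26 ≥ 11 — no move.
  12: 12 XOR 17 = 29 ≥ 12 — no move.
That gives 1 winning move.

1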